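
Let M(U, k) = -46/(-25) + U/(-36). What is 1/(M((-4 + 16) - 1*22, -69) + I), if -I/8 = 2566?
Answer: -450/9236647 ≈ -4.8719e-5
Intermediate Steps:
I = -20528 (I = -8*2566 = -20528)
M(U, k) = 46/25 - U/36 (M(U, k) = -46*(-1/25) + U*(-1/36) = 46/25 - U/36)
1/(M((-4 + 16) - 1*22, -69) + I) = 1/((46/25 - ((-4 + 16) - 1*22)/36) - 20528) = 1/((46/25 - (12 - 22)/36) - 20528) = 1/((46/25 - 1/36*(-10)) - 20528) = 1/((46/25 + 5/18) - 20528) = 1/(953/450 - 20528) = 1/(-9236647/450) = -450/9236647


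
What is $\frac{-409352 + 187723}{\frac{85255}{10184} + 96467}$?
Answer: $- \frac{2257069736}{982505183} \approx -2.2973$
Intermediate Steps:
$\frac{-409352 + 187723}{\frac{85255}{10184} + 96467} = - \frac{221629}{85255 \cdot \frac{1}{10184} + 96467} = - \frac{221629}{\frac{85255}{10184} + 96467} = - \frac{221629}{\frac{982505183}{10184}} = \left(-221629\right) \frac{10184}{982505183} = - \frac{2257069736}{982505183}$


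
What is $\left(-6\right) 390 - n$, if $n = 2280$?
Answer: $-4620$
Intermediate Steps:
$\left(-6\right) 390 - n = \left(-6\right) 390 - 2280 = -2340 - 2280 = -4620$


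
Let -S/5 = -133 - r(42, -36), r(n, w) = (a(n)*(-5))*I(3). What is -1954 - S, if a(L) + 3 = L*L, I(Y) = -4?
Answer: -178719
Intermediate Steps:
a(L) = -3 + L² (a(L) = -3 + L*L = -3 + L²)
r(n, w) = -60 + 20*n² (r(n, w) = ((-3 + n²)*(-5))*(-4) = (15 - 5*n²)*(-4) = -60 + 20*n²)
S = 176765 (S = -5*(-133 - (-60 + 20*42²)) = -5*(-133 - (-60 + 20*1764)) = -5*(-133 - (-60 + 35280)) = -5*(-133 - 1*35220) = -5*(-133 - 35220) = -5*(-35353) = 176765)
-1954 - S = -1954 - 1*176765 = -1954 - 176765 = -178719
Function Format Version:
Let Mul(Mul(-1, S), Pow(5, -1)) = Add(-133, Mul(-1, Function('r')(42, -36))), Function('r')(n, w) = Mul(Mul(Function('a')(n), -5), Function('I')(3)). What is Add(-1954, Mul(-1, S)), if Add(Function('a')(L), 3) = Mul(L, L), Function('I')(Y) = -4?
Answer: -178719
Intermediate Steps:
Function('a')(L) = Add(-3, Pow(L, 2)) (Function('a')(L) = Add(-3, Mul(L, L)) = Add(-3, Pow(L, 2)))
Function('r')(n, w) = Add(-60, Mul(20, Pow(n, 2))) (Function('r')(n, w) = Mul(Mul(Add(-3, Pow(n, 2)), -5), -4) = Mul(Add(15, Mul(-5, Pow(n, 2))), -4) = Add(-60, Mul(20, Pow(n, 2))))
S = 176765 (S = Mul(-5, Add(-133, Mul(-1, Add(-60, Mul(20, Pow(42, 2)))))) = Mul(-5, Add(-133, Mul(-1, Add(-60, Mul(20, 1764))))) = Mul(-5, Add(-133, Mul(-1, Add(-60, 35280)))) = Mul(-5, Add(-133, Mul(-1, 35220))) = Mul(-5, Add(-133, -35220)) = Mul(-5, -35353) = 176765)
Add(-1954, Mul(-1, S)) = Add(-1954, Mul(-1, 176765)) = Add(-1954, -176765) = -178719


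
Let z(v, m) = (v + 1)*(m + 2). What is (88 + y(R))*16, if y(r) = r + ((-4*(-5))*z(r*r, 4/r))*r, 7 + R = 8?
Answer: 5264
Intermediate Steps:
z(v, m) = (1 + v)*(2 + m)
R = 1 (R = -7 + 8 = 1)
y(r) = r + r*(40 + 40*r**2 + 80*r + 80/r) (y(r) = r + ((-4*(-5))*(2 + 4/r + 2*(r*r) + (4/r)*(r*r)))*r = r + (20*(2 + 4/r + 2*r**2 + (4/r)*r**2))*r = r + (20*(2 + 4/r + 2*r**2 + 4*r))*r = r + (20*(2 + 2*r**2 + 4*r + 4/r))*r = r + (40 + 40*r**2 + 80*r + 80/r)*r = r + r*(40 + 40*r**2 + 80*r + 80/r))
(88 + y(R))*16 = (88 + (80 + 1 + 40*1*(1 + 1**2 + 2*1)))*16 = (88 + (80 + 1 + 40*1*(1 + 1 + 2)))*16 = (88 + (80 + 1 + 40*1*4))*16 = (88 + (80 + 1 + 160))*16 = (88 + 241)*16 = 329*16 = 5264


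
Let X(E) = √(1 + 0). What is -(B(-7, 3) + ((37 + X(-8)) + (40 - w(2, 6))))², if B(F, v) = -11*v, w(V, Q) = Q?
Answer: -1521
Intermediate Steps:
X(E) = 1 (X(E) = √1 = 1)
-(B(-7, 3) + ((37 + X(-8)) + (40 - w(2, 6))))² = -(-11*3 + ((37 + 1) + (40 - 1*6)))² = -(-33 + (38 + (40 - 6)))² = -(-33 + (38 + 34))² = -(-33 + 72)² = -1*39² = -1*1521 = -1521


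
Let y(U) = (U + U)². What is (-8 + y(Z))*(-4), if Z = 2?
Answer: -32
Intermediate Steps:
y(U) = 4*U² (y(U) = (2*U)² = 4*U²)
(-8 + y(Z))*(-4) = (-8 + 4*2²)*(-4) = (-8 + 4*4)*(-4) = (-8 + 16)*(-4) = 8*(-4) = -32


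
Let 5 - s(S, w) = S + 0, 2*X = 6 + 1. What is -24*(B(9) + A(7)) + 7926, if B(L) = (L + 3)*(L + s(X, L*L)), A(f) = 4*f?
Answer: 4230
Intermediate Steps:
X = 7/2 (X = (6 + 1)/2 = (½)*7 = 7/2 ≈ 3.5000)
s(S, w) = 5 - S (s(S, w) = 5 - (S + 0) = 5 - S)
B(L) = (3 + L)*(3/2 + L) (B(L) = (L + 3)*(L + (5 - 1*7/2)) = (3 + L)*(L + (5 - 7/2)) = (3 + L)*(L + 3/2) = (3 + L)*(3/2 + L))
-24*(B(9) + A(7)) + 7926 = -24*((9/2 + 9² + (9/2)*9) + 4*7) + 7926 = -24*((9/2 + 81 + 81/2) + 28) + 7926 = -24*(126 + 28) + 7926 = -24*154 + 7926 = -3696 + 7926 = 4230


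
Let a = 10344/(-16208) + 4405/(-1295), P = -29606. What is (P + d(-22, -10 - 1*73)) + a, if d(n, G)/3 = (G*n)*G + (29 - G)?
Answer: -253943990689/524734 ≈ -4.8395e+5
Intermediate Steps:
d(n, G) = 87 - 3*G + 3*n*G**2 (d(n, G) = 3*((G*n)*G + (29 - G)) = 3*(n*G**2 + (29 - G)) = 3*(29 - G + n*G**2) = 87 - 3*G + 3*n*G**2)
a = -2119793/524734 (a = 10344*(-1/16208) + 4405*(-1/1295) = -1293/2026 - 881/259 = -2119793/524734 ≈ -4.0397)
(P + d(-22, -10 - 1*73)) + a = (-29606 + (87 - 3*(-10 - 1*73) + 3*(-22)*(-10 - 1*73)**2)) - 2119793/524734 = (-29606 + (87 - 3*(-10 - 73) + 3*(-22)*(-10 - 73)**2)) - 2119793/524734 = (-29606 + (87 - 3*(-83) + 3*(-22)*(-83)**2)) - 2119793/524734 = (-29606 + (87 + 249 + 3*(-22)*6889)) - 2119793/524734 = (-29606 + (87 + 249 - 454674)) - 2119793/524734 = (-29606 - 454338) - 2119793/524734 = -483944 - 2119793/524734 = -253943990689/524734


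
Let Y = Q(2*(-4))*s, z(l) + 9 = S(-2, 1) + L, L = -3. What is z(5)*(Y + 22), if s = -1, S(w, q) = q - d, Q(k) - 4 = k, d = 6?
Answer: -442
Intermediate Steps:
Q(k) = 4 + k
S(w, q) = -6 + q (S(w, q) = q - 1*6 = q - 6 = -6 + q)
z(l) = -17 (z(l) = -9 + ((-6 + 1) - 3) = -9 + (-5 - 3) = -9 - 8 = -17)
Y = 4 (Y = (4 + 2*(-4))*(-1) = (4 - 8)*(-1) = -4*(-1) = 4)
z(5)*(Y + 22) = -17*(4 + 22) = -17*26 = -442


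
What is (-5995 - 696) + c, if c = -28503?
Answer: -35194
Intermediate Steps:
(-5995 - 696) + c = (-5995 - 696) - 28503 = -6691 - 28503 = -35194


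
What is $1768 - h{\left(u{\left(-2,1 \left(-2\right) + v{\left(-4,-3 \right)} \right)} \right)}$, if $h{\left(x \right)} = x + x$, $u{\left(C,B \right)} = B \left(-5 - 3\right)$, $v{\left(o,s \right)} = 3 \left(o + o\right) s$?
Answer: $2888$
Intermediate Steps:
$v{\left(o,s \right)} = 6 o s$ ($v{\left(o,s \right)} = 3 \cdot 2 o s = 6 o s$)
$u{\left(C,B \right)} = - 8 B$ ($u{\left(C,B \right)} = B \left(-8\right) = - 8 B$)
$h{\left(x \right)} = 2 x$
$1768 - h{\left(u{\left(-2,1 \left(-2\right) + v{\left(-4,-3 \right)} \right)} \right)} = 1768 - 2 \left(- 8 \left(1 \left(-2\right) + 6 \left(-4\right) \left(-3\right)\right)\right) = 1768 - 2 \left(- 8 \left(-2 + 72\right)\right) = 1768 - 2 \left(\left(-8\right) 70\right) = 1768 - 2 \left(-560\right) = 1768 - -1120 = 1768 + 1120 = 2888$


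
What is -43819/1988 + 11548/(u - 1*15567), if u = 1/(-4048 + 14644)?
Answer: -7471110253193/327916486828 ≈ -22.784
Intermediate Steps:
u = 1/10596 ≈ 9.4375e-5
-43819/1988 + 11548/(u - 1*15567) = -43819/1988 + 11548/(1/10596 - 1*15567) = -43819*1/1988 + 11548/(1/10596 - 15567) = -43819/1988 + 11548/(-164947931/10596) = -43819/1988 + 11548*(-10596/164947931) = -43819/1988 - 122362608/164947931 = -7471110253193/327916486828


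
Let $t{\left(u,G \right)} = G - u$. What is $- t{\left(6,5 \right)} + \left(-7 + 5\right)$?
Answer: $-1$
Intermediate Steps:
$- t{\left(6,5 \right)} + \left(-7 + 5\right) = - (5 - 6) + \left(-7 + 5\right) = - (5 - 6) - 2 = \left(-1\right) \left(-1\right) - 2 = 1 - 2 = -1$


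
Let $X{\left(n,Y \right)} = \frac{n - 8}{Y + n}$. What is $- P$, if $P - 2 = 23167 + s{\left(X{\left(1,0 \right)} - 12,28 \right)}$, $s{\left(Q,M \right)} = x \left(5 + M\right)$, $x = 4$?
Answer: $-23301$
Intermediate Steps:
$X{\left(n,Y \right)} = \frac{-8 + n}{Y + n}$
$s{\left(Q,M \right)} = 20 + 4 M$ ($s{\left(Q,M \right)} = 4 \left(5 + M\right) = 20 + 4 M$)
$P = 23301$ ($P = 2 + \left(23167 + \left(20 + 4 \cdot 28\right)\right) = 2 + \left(23167 + \left(20 + 112\right)\right) = 2 + \left(23167 + 132\right) = 2 + 23299 = 23301$)
$- P = \left(-1\right) 23301 = -23301$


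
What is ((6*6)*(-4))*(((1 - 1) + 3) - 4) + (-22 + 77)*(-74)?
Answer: -3926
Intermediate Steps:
((6*6)*(-4))*(((1 - 1) + 3) - 4) + (-22 + 77)*(-74) = (36*(-4))*((0 + 3) - 4) + 55*(-74) = -144*(3 - 4) - 4070 = -144*(-1) - 4070 = 144 - 4070 = -3926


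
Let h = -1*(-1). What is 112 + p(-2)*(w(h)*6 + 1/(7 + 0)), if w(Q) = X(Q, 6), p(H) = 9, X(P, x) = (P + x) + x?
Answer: 5707/7 ≈ 815.29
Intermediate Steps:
h = 1
X(P, x) = P + 2*x
w(Q) = 12 + Q (w(Q) = Q + 2*6 = Q + 12 = 12 + Q)
112 + p(-2)*(w(h)*6 + 1/(7 + 0)) = 112 + 9*((12 + 1)*6 + 1/(7 + 0)) = 112 + 9*(13*6 + 1/7) = 112 + 9*(78 + 1/7) = 112 + 9*(547/7) = 112 + 4923/7 = 5707/7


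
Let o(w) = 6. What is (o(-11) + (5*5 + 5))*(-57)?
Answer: -2052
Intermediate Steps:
(o(-11) + (5*5 + 5))*(-57) = (6 + (5*5 + 5))*(-57) = (6 + (25 + 5))*(-57) = (6 + 30)*(-57) = 36*(-57) = -2052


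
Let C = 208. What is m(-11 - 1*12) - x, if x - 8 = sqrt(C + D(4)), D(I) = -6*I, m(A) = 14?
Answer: 6 - 2*sqrt(46) ≈ -7.5647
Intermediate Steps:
x = 8 + 2*sqrt(46) (x = 8 + sqrt(208 - 6*4) = 8 + sqrt(208 - 24) = 8 + sqrt(184) = 8 + 2*sqrt(46) ≈ 21.565)
m(-11 - 1*12) - x = 14 - (8 + 2*sqrt(46)) = 14 + (-8 - 2*sqrt(46)) = 6 - 2*sqrt(46)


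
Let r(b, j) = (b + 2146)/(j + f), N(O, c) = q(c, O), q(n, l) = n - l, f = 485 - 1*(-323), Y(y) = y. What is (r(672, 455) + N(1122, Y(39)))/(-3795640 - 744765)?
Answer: 1365011/5734531515 ≈ 0.00023803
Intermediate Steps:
f = 808 (f = 485 + 323 = 808)
N(O, c) = c - O
r(b, j) = (2146 + b)/(808 + j) (r(b, j) = (b + 2146)/(j + 808) = (2146 + b)/(808 + j))
(r(672, 455) + N(1122, Y(39)))/(-3795640 - 744765) = ((2146 + 672)/(808 + 455) + (39 - 1*1122))/(-3795640 - 744765) = (2818/1263 + (39 - 1122))/(-4540405) = ((1/1263)*2818 - 1083)*(-1/4540405) = (2818/1263 - 1083)*(-1/4540405) = -1365011/1263*(-1/4540405) = 1365011/5734531515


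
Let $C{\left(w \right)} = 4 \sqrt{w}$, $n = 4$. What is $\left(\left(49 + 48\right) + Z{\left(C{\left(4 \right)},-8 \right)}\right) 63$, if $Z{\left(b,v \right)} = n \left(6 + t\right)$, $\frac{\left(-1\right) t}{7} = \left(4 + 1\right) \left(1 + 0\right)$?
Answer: $-1197$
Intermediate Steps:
$t = -35$ ($t = - 7 \left(4 + 1\right) \left(1 + 0\right) = - 7 \cdot 5 \cdot 1 = \left(-7\right) 5 = -35$)
$Z{\left(b,v \right)} = -116$ ($Z{\left(b,v \right)} = 4 \left(6 - 35\right) = 4 \left(-29\right) = -116$)
$\left(\left(49 + 48\right) + Z{\left(C{\left(4 \right)},-8 \right)}\right) 63 = \left(\left(49 + 48\right) - 116\right) 63 = \left(97 - 116\right) 63 = \left(-19\right) 63 = -1197$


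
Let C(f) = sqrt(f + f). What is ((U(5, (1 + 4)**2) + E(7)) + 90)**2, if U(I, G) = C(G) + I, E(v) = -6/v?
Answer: 436731/49 + 6590*sqrt(2)/7 ≈ 10244.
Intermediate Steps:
C(f) = sqrt(2)*sqrt(f) (C(f) = sqrt(2*f) = sqrt(2)*sqrt(f))
U(I, G) = I + sqrt(2)*sqrt(G) (U(I, G) = sqrt(2)*sqrt(G) + I = I + sqrt(2)*sqrt(G))
((U(5, (1 + 4)**2) + E(7)) + 90)**2 = (((5 + sqrt(2)*sqrt((1 + 4)**2)) - 6/7) + 90)**2 = (((5 + sqrt(2)*sqrt(5**2)) - 6*1/7) + 90)**2 = (((5 + sqrt(2)*sqrt(25)) - 6/7) + 90)**2 = (((5 + sqrt(2)*5) - 6/7) + 90)**2 = (((5 + 5*sqrt(2)) - 6/7) + 90)**2 = ((29/7 + 5*sqrt(2)) + 90)**2 = (659/7 + 5*sqrt(2))**2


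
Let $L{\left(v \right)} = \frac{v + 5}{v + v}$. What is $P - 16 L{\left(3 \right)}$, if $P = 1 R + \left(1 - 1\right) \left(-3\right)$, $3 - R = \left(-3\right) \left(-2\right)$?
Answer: $- \frac{73}{3} \approx -24.333$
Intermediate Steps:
$R = -3$ ($R = 3 - \left(-3\right) \left(-2\right) = 3 - 6 = -3$)
$L{\left(v \right)} = \frac{5 + v}{2 v}$
$P = -3$ ($P = 1 \left(-3\right) + \left(1 - 1\right) \left(-3\right) = -3 + 0 \left(-3\right) = -3 + 0 = -3$)
$P - 16 L{\left(3 \right)} = -3 - 16 \frac{5 + 3}{2 \cdot 3} = -3 - 16 \cdot \frac{1}{2} \cdot \frac{1}{3} \cdot 8 = -3 - \frac{64}{3} = - \frac{73}{3}$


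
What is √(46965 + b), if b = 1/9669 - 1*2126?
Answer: 2*√1047994608837/9669 ≈ 211.75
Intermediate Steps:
b = -20556293/9669 (b = 1/9669 - 2126 = -20556293/9669 ≈ -2126.0)
√(46965 + b) = √(46965 - 20556293/9669) = √(433548292/9669) = 2*√1047994608837/9669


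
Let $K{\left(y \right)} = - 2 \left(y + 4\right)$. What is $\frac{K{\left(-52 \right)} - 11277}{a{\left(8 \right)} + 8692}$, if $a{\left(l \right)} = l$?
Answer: $- \frac{3727}{2900} \approx -1.2852$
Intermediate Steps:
$K{\left(y \right)} = -8 - 2 y$ ($K{\left(y \right)} = - 2 \left(4 + y\right) = -8 - 2 y$)
$\frac{K{\left(-52 \right)} - 11277}{a{\left(8 \right)} + 8692} = \frac{\left(-8 - -104\right) - 11277}{8 + 8692} = \frac{\left(-8 + 104\right) - 11277}{8700} = \left(96 - 11277\right) \frac{1}{8700} = \left(-11181\right) \frac{1}{8700} = - \frac{3727}{2900}$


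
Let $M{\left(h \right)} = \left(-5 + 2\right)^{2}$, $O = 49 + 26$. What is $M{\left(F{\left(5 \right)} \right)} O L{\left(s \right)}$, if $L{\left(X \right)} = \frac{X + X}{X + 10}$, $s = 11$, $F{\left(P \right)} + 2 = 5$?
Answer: $\frac{4950}{7} \approx 707.14$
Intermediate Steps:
$F{\left(P \right)} = 3$ ($F{\left(P \right)} = -2 + 5 = 3$)
$O = 75$
$M{\left(h \right)} = 9$ ($M{\left(h \right)} = \left(-3\right)^{2} = 9$)
$L{\left(X \right)} = \frac{2 X}{10 + X}$
$M{\left(F{\left(5 \right)} \right)} O L{\left(s \right)} = 9 \cdot 75 \cdot 2 \cdot 11 \frac{1}{10 + 11} = 675 \cdot 2 \cdot 11 \cdot \frac{1}{21} = 675 \cdot \frac{22}{21} = \frac{4950}{7}$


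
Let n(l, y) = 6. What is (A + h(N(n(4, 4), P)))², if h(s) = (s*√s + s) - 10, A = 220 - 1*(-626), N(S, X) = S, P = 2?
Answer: 709180 + 10104*√6 ≈ 7.3393e+5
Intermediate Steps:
A = 846 (A = 220 + 626 = 846)
h(s) = -10 + s + s^(3/2) (h(s) = (s^(3/2) + s) - 10 = (s + s^(3/2)) - 10 = -10 + s + s^(3/2))
(A + h(N(n(4, 4), P)))² = (846 + (-10 + 6 + 6^(3/2)))² = (846 + (-10 + 6 + 6*√6))² = (846 + (-4 + 6*√6))² = (842 + 6*√6)²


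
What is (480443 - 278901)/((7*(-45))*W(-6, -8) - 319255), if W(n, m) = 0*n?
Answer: -201542/319255 ≈ -0.63129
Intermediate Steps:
W(n, m) = 0
(480443 - 278901)/((7*(-45))*W(-6, -8) - 319255) = (480443 - 278901)/((7*(-45))*0 - 319255) = 201542/(-315*0 - 319255) = 201542/(0 - 319255) = 201542/(-319255) = 201542*(-1/319255) = -201542/319255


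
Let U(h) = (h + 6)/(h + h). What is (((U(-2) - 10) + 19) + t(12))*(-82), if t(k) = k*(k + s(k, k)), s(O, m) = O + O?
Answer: -36080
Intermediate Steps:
U(h) = (6 + h)/(2*h) (U(h) = (6 + h)/((2*h)) = (6 + h)*(1/(2*h)) = (6 + h)/(2*h))
s(O, m) = 2*O
t(k) = 3*k² (t(k) = k*(k + 2*k) = k*(3*k) = 3*k²)
(((U(-2) - 10) + 19) + t(12))*(-82) = ((((½)*(6 - 2)/(-2) - 10) + 19) + 3*12²)*(-82) = ((((½)*(-½)*4 - 10) + 19) + 3*144)*(-82) = (((-1 - 10) + 19) + 432)*(-82) = ((-11 + 19) + 432)*(-82) = (8 + 432)*(-82) = 440*(-82) = -36080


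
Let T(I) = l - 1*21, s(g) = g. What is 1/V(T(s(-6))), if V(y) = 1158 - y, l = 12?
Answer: 1/1167 ≈ 0.00085690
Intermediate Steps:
T(I) = -9 (T(I) = 12 - 1*21 = 12 - 21 = -9)
1/V(T(s(-6))) = 1/(1158 - 1*(-9)) = 1/(1158 + 9) = 1/1167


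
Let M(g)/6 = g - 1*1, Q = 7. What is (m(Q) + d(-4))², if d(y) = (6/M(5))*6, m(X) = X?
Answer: 289/4 ≈ 72.250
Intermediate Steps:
M(g) = -6 + 6*g (M(g) = 6*(g - 1*1) = 6*(g - 1) = 6*(-1 + g) = -6 + 6*g)
d(y) = 3/2 (d(y) = (6/(-6 + 6*5))*6 = (6/(-6 + 30))*6 = (6/24)*6 = (6*(1/24))*6 = (¼)*6 = 3/2)
(m(Q) + d(-4))² = (7 + 3/2)² = (17/2)² = 289/4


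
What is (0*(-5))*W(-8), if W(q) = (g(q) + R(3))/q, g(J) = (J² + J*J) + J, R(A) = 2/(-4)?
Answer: 0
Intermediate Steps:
R(A) = -½ (R(A) = 2*(-¼) = -½)
g(J) = J + 2*J² (g(J) = (J² + J²) + J = 2*J² + J = J + 2*J²)
W(q) = (-½ + q*(1 + 2*q))/q (W(q) = (q*(1 + 2*q) - ½)/q = (-½ + q*(1 + 2*q))/q)
(0*(-5))*W(-8) = (0*(-5))*(1 + 2*(-8) - ½/(-8)) = 0*(1 - 16 - ½*(-⅛)) = 0*(1 - 16 + 1/16) = 0*(-239/16) = 0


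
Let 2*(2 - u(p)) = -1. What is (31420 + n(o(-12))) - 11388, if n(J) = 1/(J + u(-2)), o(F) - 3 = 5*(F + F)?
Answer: 4587326/229 ≈ 20032.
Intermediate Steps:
u(p) = 5/2 (u(p) = 2 - ½*(-1) = 2 + ½ = 5/2)
o(F) = 3 + 10*F (o(F) = 3 + 5*(F + F) = 3 + 5*(2*F) = 3 + 10*F)
n(J) = 1/(5/2 + J) (n(J) = 1/(J + 5/2) = 1/(5/2 + J))
(31420 + n(o(-12))) - 11388 = (31420 + 2/(5 + 2*(3 + 10*(-12)))) - 11388 = (31420 + 2/(5 + 2*(3 - 120))) - 11388 = (31420 + 2/(5 + 2*(-117))) - 11388 = (31420 + 2/(5 - 234)) - 11388 = (31420 + 2/(-229)) - 11388 = (31420 + 2*(-1/229)) - 11388 = (31420 - 2/229) - 11388 = 7195178/229 - 11388 = 4587326/229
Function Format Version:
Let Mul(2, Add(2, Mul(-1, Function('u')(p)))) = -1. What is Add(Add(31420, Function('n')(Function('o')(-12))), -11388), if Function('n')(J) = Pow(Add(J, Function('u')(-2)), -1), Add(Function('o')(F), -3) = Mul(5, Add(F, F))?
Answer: Rational(4587326, 229) ≈ 20032.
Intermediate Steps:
Function('u')(p) = Rational(5, 2) (Function('u')(p) = Add(2, Mul(Rational(-1, 2), -1)) = Add(2, Rational(1, 2)) = Rational(5, 2))
Function('o')(F) = Add(3, Mul(10, F)) (Function('o')(F) = Add(3, Mul(5, Add(F, F))) = Add(3, Mul(5, Mul(2, F))) = Add(3, Mul(10, F)))
Function('n')(J) = Pow(Add(Rational(5, 2), J), -1) (Function('n')(J) = Pow(Add(J, Rational(5, 2)), -1) = Pow(Add(Rational(5, 2), J), -1))
Add(Add(31420, Function('n')(Function('o')(-12))), -11388) = Add(Add(31420, Mul(2, Pow(Add(5, Mul(2, Add(3, Mul(10, -12)))), -1))), -11388) = Add(Add(31420, Mul(2, Pow(Add(5, Mul(2, Add(3, -120))), -1))), -11388) = Add(Add(31420, Mul(2, Pow(Add(5, Mul(2, -117)), -1))), -11388) = Add(Add(31420, Mul(2, Pow(Add(5, -234), -1))), -11388) = Add(Add(31420, Mul(2, Pow(-229, -1))), -11388) = Add(Add(31420, Mul(2, Rational(-1, 229))), -11388) = Add(Add(31420, Rational(-2, 229)), -11388) = Add(Rational(7195178, 229), -11388) = Rational(4587326, 229)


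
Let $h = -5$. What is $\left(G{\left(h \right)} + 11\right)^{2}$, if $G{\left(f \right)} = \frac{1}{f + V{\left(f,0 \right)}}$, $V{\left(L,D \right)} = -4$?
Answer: $\frac{9604}{81} \approx 118.57$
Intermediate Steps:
$G{\left(f \right)} = \frac{1}{-4 + f}$ ($G{\left(f \right)} = \frac{1}{f - 4} = \frac{1}{-4 + f}$)
$\left(G{\left(h \right)} + 11\right)^{2} = \left(\frac{1}{-4 - 5} + 11\right)^{2} = \left(\frac{1}{-9} + 11\right)^{2} = \left(- \frac{1}{9} + 11\right)^{2} = \left(\frac{98}{9}\right)^{2} = \frac{9604}{81}$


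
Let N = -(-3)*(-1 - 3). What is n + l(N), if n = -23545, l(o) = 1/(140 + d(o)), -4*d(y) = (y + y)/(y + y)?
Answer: -13161651/559 ≈ -23545.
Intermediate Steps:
d(y) = -¼ (d(y) = -(y + y)/(4*(y + y)) = -2*y/(4*(2*y)) = -2*y*1/(2*y)/4 = -¼*1 = -¼)
N = -12 (N = -(-3)*(-4) = -1*12 = -12)
l(o) = 4/559 (l(o) = 1/(140 - ¼) = 1/(559/4) = 4/559)
n + l(N) = -23545 + 4/559 = -13161651/559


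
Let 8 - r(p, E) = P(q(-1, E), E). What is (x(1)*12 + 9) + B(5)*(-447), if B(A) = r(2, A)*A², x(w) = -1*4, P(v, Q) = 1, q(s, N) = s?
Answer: -78264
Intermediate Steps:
r(p, E) = 7 (r(p, E) = 8 - 1*1 = 8 - 1 = 7)
x(w) = -4
B(A) = 7*A²
(x(1)*12 + 9) + B(5)*(-447) = (-4*12 + 9) + (7*5²)*(-447) = (-48 + 9) + (7*25)*(-447) = -39 + 175*(-447) = -39 - 78225 = -78264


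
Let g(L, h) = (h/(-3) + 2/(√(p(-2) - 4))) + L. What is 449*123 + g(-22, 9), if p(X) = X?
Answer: 55202 - I*√6/3 ≈ 55202.0 - 0.8165*I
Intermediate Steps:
g(L, h) = L - h/3 - I*√6/3 (g(L, h) = (h/(-3) + 2/(√(-2 - 4))) + L = (h*(-⅓) + 2/(√(-6))) + L = (-h/3 + 2/((I*√6))) + L = (-h/3 + 2*(-I*√6/6)) + L = (-h/3 - I*√6/3) + L = L - h/3 - I*√6/3)
449*123 + g(-22, 9) = 449*123 + (-22 - ⅓*9 - I*√6/3) = 55227 + (-22 - 3 - I*√6/3) = 55227 + (-25 - I*√6/3) = 55202 - I*√6/3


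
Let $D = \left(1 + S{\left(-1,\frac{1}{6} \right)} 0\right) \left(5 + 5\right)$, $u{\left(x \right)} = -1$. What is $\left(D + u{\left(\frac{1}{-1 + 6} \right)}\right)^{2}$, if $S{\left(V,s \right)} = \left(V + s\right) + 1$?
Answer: $81$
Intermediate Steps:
$S{\left(V,s \right)} = 1 + V + s$
$D = 10$ ($D = \left(1 + \left(1 - 1 + \frac{1}{6}\right) 0\right) \left(5 + 5\right) = \left(1 + \left(1 - 1 + \frac{1}{6}\right) 0\right) 10 = \left(1 + \frac{1}{6} \cdot 0\right) 10 = \left(1 + 0\right) 10 = 1 \cdot 10 = 10$)
$\left(D + u{\left(\frac{1}{-1 + 6} \right)}\right)^{2} = \left(10 - 1\right)^{2} = 9^{2} = 81$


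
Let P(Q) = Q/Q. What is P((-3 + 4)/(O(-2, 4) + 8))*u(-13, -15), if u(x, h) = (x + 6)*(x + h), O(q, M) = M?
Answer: 196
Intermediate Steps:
u(x, h) = (6 + x)*(h + x)
P(Q) = 1
P((-3 + 4)/(O(-2, 4) + 8))*u(-13, -15) = 1*((-13)² + 6*(-15) + 6*(-13) - 15*(-13)) = 1*(169 - 90 - 78 + 195) = 1*196 = 196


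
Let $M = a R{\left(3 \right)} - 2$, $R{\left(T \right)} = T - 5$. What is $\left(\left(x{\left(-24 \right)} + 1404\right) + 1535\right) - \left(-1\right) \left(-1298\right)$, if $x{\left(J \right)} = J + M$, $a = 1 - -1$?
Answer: $1611$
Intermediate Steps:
$R{\left(T \right)} = -5 + T$
$a = 2$ ($a = 1 + 1 = 2$)
$M = -6$ ($M = 2 \left(-5 + 3\right) - 2 = 2 \left(-2\right) - 2 = -4 - 2 = -6$)
$x{\left(J \right)} = -6 + J$ ($x{\left(J \right)} = J - 6 = -6 + J$)
$\left(\left(x{\left(-24 \right)} + 1404\right) + 1535\right) - \left(-1\right) \left(-1298\right) = \left(\left(\left(-6 - 24\right) + 1404\right) + 1535\right) - \left(-1\right) \left(-1298\right) = \left(\left(-30 + 1404\right) + 1535\right) - 1298 = \left(1374 + 1535\right) - 1298 = 2909 - 1298 = 1611$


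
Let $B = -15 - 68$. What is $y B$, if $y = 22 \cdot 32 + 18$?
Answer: $-59926$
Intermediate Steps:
$y = 722$ ($y = 704 + 18 = 722$)
$B = -83$
$y B = 722 \left(-83\right) = -59926$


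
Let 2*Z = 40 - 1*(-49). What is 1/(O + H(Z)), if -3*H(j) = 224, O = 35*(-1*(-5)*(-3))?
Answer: -3/1799 ≈ -0.0016676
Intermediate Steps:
Z = 89/2 (Z = (40 - 1*(-49))/2 = (40 + 49)/2 = (½)*89 = 89/2 ≈ 44.500)
O = -525 (O = 35*(5*(-3)) = 35*(-15) = -525)
H(j) = -224/3 (H(j) = -⅓*224 = -224/3)
1/(O + H(Z)) = 1/(-525 - 224/3) = 1/(-1799/3) = -3/1799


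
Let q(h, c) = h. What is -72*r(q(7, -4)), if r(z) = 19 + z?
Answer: -1872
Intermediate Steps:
-72*r(q(7, -4)) = -72*(19 + 7) = -72*26 = -1872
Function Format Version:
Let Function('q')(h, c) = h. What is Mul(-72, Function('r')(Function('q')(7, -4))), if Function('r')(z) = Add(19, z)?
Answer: -1872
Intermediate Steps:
Mul(-72, Function('r')(Function('q')(7, -4))) = Mul(-72, Add(19, 7)) = Mul(-72, 26) = -1872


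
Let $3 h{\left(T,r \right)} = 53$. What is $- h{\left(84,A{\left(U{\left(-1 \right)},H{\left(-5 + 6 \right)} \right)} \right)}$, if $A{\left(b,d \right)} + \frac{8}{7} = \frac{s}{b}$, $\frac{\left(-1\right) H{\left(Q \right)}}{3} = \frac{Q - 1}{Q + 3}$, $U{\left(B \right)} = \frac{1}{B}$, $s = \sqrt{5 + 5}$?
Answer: $- \frac{53}{3} \approx -17.667$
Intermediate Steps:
$s = \sqrt{10} \approx 3.1623$
$H{\left(Q \right)} = - \frac{3 \left(-1 + Q\right)}{3 + Q}$ ($H{\left(Q \right)} = - 3 \frac{Q - 1}{Q + 3} = - 3 \frac{-1 + Q}{3 + Q} = - \frac{3 \left(-1 + Q\right)}{3 + Q}$)
$A{\left(b,d \right)} = - \frac{8}{7} + \frac{\sqrt{10}}{b}$
$h{\left(T,r \right)} = \frac{53}{3}$ ($h{\left(T,r \right)} = \frac{1}{3} \cdot 53 = \frac{53}{3}$)
$- h{\left(84,A{\left(U{\left(-1 \right)},H{\left(-5 + 6 \right)} \right)} \right)} = \left(-1\right) \frac{53}{3} = - \frac{53}{3}$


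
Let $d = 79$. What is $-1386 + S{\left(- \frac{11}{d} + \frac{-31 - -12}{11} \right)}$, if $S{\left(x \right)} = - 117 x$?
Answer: $- \frac{1014660}{869} \approx -1167.6$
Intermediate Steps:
$-1386 + S{\left(- \frac{11}{d} + \frac{-31 - -12}{11} \right)} = -1386 - 117 \left(- \frac{11}{79} + \frac{-31 - -12}{11}\right) = -1386 - 117 \left(\left(-11\right) \frac{1}{79} + \left(-31 + 12\right) \frac{1}{11}\right) = -1386 - 117 \left(- \frac{11}{79} - \frac{19}{11}\right) = -1386 - - \frac{189774}{869} = -1386 + \frac{189774}{869} = - \frac{1014660}{869}$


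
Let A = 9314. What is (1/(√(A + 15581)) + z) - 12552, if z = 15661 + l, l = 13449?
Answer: 16558 + √24895/24895 ≈ 16558.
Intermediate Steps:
z = 29110 (z = 15661 + 13449 = 29110)
(1/(√(A + 15581)) + z) - 12552 = (1/(√(9314 + 15581)) + 29110) - 12552 = (1/(√24895) + 29110) - 12552 = (√24895/24895 + 29110) - 12552 = (29110 + √24895/24895) - 12552 = 16558 + √24895/24895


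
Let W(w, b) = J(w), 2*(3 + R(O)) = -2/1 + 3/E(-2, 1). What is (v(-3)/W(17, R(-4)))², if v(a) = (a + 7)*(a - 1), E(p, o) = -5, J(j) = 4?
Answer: 16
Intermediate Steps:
v(a) = (-1 + a)*(7 + a) (v(a) = (7 + a)*(-1 + a) = (-1 + a)*(7 + a))
R(O) = -43/10 (R(O) = -3 + (-2/1 + 3/(-5))/2 = -3 + (-2*1 + 3*(-⅕))/2 = -3 + (-2 - ⅗)/2 = -3 + (½)*(-13/5) = -3 - 13/10 = -43/10)
W(w, b) = 4
(v(-3)/W(17, R(-4)))² = ((-7 + (-3)² + 6*(-3))/4)² = ((-7 + 9 - 18)*(¼))² = (-16*¼)² = (-4)² = 16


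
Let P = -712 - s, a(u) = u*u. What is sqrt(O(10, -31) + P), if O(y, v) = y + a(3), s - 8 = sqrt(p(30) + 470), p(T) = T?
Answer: sqrt(-701 - 10*sqrt(5)) ≈ 26.895*I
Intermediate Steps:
a(u) = u**2
s = 8 + 10*sqrt(5) (s = 8 + sqrt(30 + 470) = 8 + sqrt(500) = 8 + 10*sqrt(5) ≈ 30.361)
O(y, v) = 9 + y (O(y, v) = y + 3**2 = y + 9 = 9 + y)
P = -720 - 10*sqrt(5) (P = -712 - (8 + 10*sqrt(5)) = -712 + (-8 - 10*sqrt(5)) = -720 - 10*sqrt(5) ≈ -742.36)
sqrt(O(10, -31) + P) = sqrt((9 + 10) + (-720 - 10*sqrt(5))) = sqrt(19 + (-720 - 10*sqrt(5))) = sqrt(-701 - 10*sqrt(5))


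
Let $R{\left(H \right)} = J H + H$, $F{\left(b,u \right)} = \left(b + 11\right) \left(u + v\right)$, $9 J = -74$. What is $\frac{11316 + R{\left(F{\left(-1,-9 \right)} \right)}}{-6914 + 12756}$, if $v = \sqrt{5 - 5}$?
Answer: $\frac{5983}{2921} \approx 2.0483$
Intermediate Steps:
$J = - \frac{74}{9}$ ($J = \frac{1}{9} \left(-74\right) = - \frac{74}{9} \approx -8.2222$)
$v = 0$ ($v = \sqrt{0} = 0$)
$F{\left(b,u \right)} = u \left(11 + b\right)$ ($F{\left(b,u \right)} = \left(b + 11\right) \left(u + 0\right) = \left(11 + b\right) u = u \left(11 + b\right)$)
$R{\left(H \right)} = - \frac{65 H}{9}$ ($R{\left(H \right)} = - \frac{74 H}{9} + H = - \frac{65 H}{9}$)
$\frac{11316 + R{\left(F{\left(-1,-9 \right)} \right)}}{-6914 + 12756} = \frac{11316 - \frac{65 \left(- 9 \left(11 - 1\right)\right)}{9}}{-6914 + 12756} = \frac{11316 - \frac{65 \left(\left(-9\right) 10\right)}{9}}{5842} = \left(11316 - -650\right) \frac{1}{5842} = \left(11316 + 650\right) \frac{1}{5842} = 11966 \cdot \frac{1}{5842} = \frac{5983}{2921}$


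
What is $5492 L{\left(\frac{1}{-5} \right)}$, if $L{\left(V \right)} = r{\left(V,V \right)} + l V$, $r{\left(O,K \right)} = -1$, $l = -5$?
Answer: $0$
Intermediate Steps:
$L{\left(V \right)} = -1 - 5 V$
$5492 L{\left(\frac{1}{-5} \right)} = 5492 \left(-1 - \frac{5}{-5}\right) = 5492 \left(-1 - -1\right) = 5492 \left(-1 + 1\right) = 5492 \cdot 0 = 0$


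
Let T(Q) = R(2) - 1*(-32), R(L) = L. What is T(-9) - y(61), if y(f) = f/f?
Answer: 33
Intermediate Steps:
y(f) = 1
T(Q) = 34 (T(Q) = 2 - 1*(-32) = 2 + 32 = 34)
T(-9) - y(61) = 34 - 1*1 = 34 - 1 = 33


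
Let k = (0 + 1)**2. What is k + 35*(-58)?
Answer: -2029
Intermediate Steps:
k = 1 (k = 1**2 = 1)
k + 35*(-58) = 1 + 35*(-58) = 1 - 2030 = -2029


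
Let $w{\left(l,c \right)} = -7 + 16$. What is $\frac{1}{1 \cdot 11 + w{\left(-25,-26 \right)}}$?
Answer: $\frac{1}{20} \approx 0.05$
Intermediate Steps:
$w{\left(l,c \right)} = 9$
$\frac{1}{1 \cdot 11 + w{\left(-25,-26 \right)}} = \frac{1}{1 \cdot 11 + 9} = \frac{1}{11 + 9} = \frac{1}{20}$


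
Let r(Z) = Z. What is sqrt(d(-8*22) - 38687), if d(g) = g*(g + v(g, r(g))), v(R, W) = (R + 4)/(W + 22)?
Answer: I*sqrt(387471)/7 ≈ 88.925*I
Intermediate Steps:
v(R, W) = (4 + R)/(22 + W)
d(g) = g*(g + (4 + g)/(22 + g))
sqrt(d(-8*22) - 38687) = sqrt((-8*22)*(4 - 8*22 + (-8*22)*(22 - 8*22))/(22 - 8*22) - 38687) = sqrt(-176*(4 - 176 - 176*(22 - 176))/(22 - 176) - 38687) = sqrt(-176*(4 - 176 - 176*(-154))/(-154) - 38687) = sqrt(-176*(-1/154)*(4 - 176 + 27104) - 38687) = sqrt(-176*(-1/154)*26932 - 38687) = sqrt(215456/7 - 38687) = sqrt(-55353/7) = I*sqrt(387471)/7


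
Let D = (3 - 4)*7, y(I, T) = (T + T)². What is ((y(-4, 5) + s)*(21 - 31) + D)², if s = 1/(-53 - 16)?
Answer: 4826497729/4761 ≈ 1.0138e+6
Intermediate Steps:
s = -1/69 (s = 1/(-69) = -1/69 ≈ -0.014493)
y(I, T) = 4*T² (y(I, T) = (2*T)² = 4*T²)
D = -7 (D = -1*7 = -7)
((y(-4, 5) + s)*(21 - 31) + D)² = ((4*5² - 1/69)*(21 - 31) - 7)² = ((4*25 - 1/69)*(-10) - 7)² = ((100 - 1/69)*(-10) - 7)² = ((6899/69)*(-10) - 7)² = (-68990/69 - 7)² = (-69473/69)² = 4826497729/4761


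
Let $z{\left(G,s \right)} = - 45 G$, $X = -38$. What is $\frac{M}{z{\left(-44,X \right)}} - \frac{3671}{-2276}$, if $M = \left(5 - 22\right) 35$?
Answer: $\frac{147859}{112662} \approx 1.3124$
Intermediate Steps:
$M = -595$ ($M = \left(-17\right) 35 = -595$)
$\frac{M}{z{\left(-44,X \right)}} - \frac{3671}{-2276} = - \frac{595}{\left(-45\right) \left(-44\right)} - \frac{3671}{-2276} = - \frac{595}{1980} - - \frac{3671}{2276} = \left(-595\right) \frac{1}{1980} + \frac{3671}{2276} = - \frac{119}{396} + \frac{3671}{2276} = \frac{147859}{112662}$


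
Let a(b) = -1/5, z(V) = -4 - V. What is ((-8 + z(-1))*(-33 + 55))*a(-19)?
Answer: 242/5 ≈ 48.400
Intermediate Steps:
a(b) = -⅕ (a(b) = -1*⅕ = -⅕)
((-8 + z(-1))*(-33 + 55))*a(-19) = ((-8 + (-4 - 1*(-1)))*(-33 + 55))*(-⅕) = ((-8 + (-4 + 1))*22)*(-⅕) = ((-8 - 3)*22)*(-⅕) = -11*22*(-⅕) = -242*(-⅕) = 242/5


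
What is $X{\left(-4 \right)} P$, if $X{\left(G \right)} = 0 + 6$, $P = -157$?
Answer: $-942$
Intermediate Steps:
$X{\left(G \right)} = 6$
$X{\left(-4 \right)} P = 6 \left(-157\right) = -942$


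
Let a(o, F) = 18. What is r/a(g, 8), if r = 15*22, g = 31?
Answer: 55/3 ≈ 18.333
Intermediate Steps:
r = 330
r/a(g, 8) = 330/18 = 330*(1/18) = 55/3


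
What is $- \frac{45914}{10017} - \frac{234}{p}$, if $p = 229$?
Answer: $- \frac{12858284}{2293893} \approx -5.6054$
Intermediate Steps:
$- \frac{45914}{10017} - \frac{234}{p} = - \frac{45914}{10017} - \frac{234}{229} = - \frac{12858284}{2293893}$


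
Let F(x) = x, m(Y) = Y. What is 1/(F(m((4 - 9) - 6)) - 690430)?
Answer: -1/690441 ≈ -1.4484e-6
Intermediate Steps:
1/(F(m((4 - 9) - 6)) - 690430) = 1/(((4 - 9) - 6) - 690430) = 1/((-5 - 6) - 690430) = 1/(-11 - 690430) = 1/(-690441) = -1/690441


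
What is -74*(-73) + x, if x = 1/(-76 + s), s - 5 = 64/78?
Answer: 14785235/2737 ≈ 5402.0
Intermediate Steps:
s = 227/39 (s = 5 + 64/78 = 5 + 64*(1/78) = 5 + 32/39 = 227/39 ≈ 5.8205)
x = -39/2737 (x = 1/(-76 + 227/39) = 1/(-2737/39) = -39/2737 ≈ -0.014249)
-74*(-73) + x = -74*(-73) - 39/2737 = 5402 - 39/2737 = 14785235/2737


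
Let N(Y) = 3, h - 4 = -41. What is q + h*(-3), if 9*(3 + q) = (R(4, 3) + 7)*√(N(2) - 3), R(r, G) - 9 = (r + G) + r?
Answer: 108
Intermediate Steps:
h = -37 (h = 4 - 41 = -37)
R(r, G) = 9 + G + 2*r (R(r, G) = 9 + ((r + G) + r) = 9 + ((G + r) + r) = 9 + (G + 2*r) = 9 + G + 2*r)
q = -3 (q = -3 + (((9 + 3 + 2*4) + 7)*√(3 - 3))/9 = -3 + (((9 + 3 + 8) + 7)*√0)/9 = -3 + ((20 + 7)*0)/9 = -3 + (27*0)/9 = -3 + (⅑)*0 = -3 + 0 = -3)
q + h*(-3) = -3 - 37*(-3) = -3 + 111 = 108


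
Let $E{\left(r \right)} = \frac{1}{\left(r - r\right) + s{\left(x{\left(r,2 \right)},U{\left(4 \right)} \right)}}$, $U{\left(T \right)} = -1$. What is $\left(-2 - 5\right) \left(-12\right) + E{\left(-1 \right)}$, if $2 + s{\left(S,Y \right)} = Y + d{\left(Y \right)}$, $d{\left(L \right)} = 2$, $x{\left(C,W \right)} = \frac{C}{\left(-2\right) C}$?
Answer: $83$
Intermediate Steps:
$x{\left(C,W \right)} = - \frac{1}{2}$ ($x{\left(C,W \right)} = C \left(- \frac{1}{2 C}\right) = - \frac{1}{2}$)
$s{\left(S,Y \right)} = Y$ ($s{\left(S,Y \right)} = -2 + \left(Y + 2\right) = -2 + \left(2 + Y\right) = Y$)
$E{\left(r \right)} = -1$ ($E{\left(r \right)} = \frac{1}{\left(r - r\right) - 1} = \frac{1}{0 - 1} = \frac{1}{-1} = -1$)
$\left(-2 - 5\right) \left(-12\right) + E{\left(-1 \right)} = \left(-2 - 5\right) \left(-12\right) - 1 = \left(-7\right) \left(-12\right) - 1 = 84 - 1 = 83$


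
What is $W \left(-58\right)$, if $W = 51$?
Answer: $-2958$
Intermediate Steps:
$W \left(-58\right) = 51 \left(-58\right) = -2958$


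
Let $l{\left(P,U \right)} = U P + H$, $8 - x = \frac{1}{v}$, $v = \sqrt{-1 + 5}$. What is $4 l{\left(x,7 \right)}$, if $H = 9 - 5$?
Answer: $226$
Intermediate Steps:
$v = 2$ ($v = \sqrt{4} = 2$)
$H = 4$
$x = \frac{15}{2}$ ($x = 8 - \frac{1}{2} = \frac{15}{2} \approx 7.5$)
$l{\left(P,U \right)} = 4 + P U$ ($l{\left(P,U \right)} = U P + 4 = P U + 4 = 4 + P U$)
$4 l{\left(x,7 \right)} = 4 \left(4 + \frac{15}{2} \cdot 7\right) = 4 \left(4 + \frac{105}{2}\right) = 4 \cdot \frac{113}{2} = 226$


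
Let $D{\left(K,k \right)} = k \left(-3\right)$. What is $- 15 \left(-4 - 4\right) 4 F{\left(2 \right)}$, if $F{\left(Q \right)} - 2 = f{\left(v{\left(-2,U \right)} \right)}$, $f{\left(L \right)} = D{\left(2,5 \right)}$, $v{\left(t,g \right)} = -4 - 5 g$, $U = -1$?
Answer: $-6240$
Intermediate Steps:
$D{\left(K,k \right)} = - 3 k$
$f{\left(L \right)} = -15$ ($f{\left(L \right)} = \left(-3\right) 5 = -15$)
$F{\left(Q \right)} = -13$ ($F{\left(Q \right)} = 2 - 15 = -13$)
$- 15 \left(-4 - 4\right) 4 F{\left(2 \right)} = - 15 \left(-4 - 4\right) 4 \left(-13\right) = - 15 \left(\left(-8\right) 4\right) \left(-13\right) = \left(-15\right) \left(-32\right) \left(-13\right) = 480 \left(-13\right) = -6240$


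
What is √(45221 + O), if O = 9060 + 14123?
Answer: 14*√349 ≈ 261.54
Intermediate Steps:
O = 23183
√(45221 + O) = √(45221 + 23183) = √68404 = 14*√349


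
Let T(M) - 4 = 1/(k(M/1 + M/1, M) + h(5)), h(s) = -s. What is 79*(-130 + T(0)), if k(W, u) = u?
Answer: -49849/5 ≈ -9969.8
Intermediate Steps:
T(M) = 4 + 1/(-5 + M) (T(M) = 4 + 1/(M - 1*5) = 4 + 1/(M - 5) = 4 + 1/(-5 + M))
79*(-130 + T(0)) = 79*(-130 + (-19 + 4*0)/(-5 + 0)) = 79*(-130 + (-19 + 0)/(-5)) = 79*(-130 - 1/5*(-19)) = 79*(-130 + 19/5) = 79*(-631/5) = -49849/5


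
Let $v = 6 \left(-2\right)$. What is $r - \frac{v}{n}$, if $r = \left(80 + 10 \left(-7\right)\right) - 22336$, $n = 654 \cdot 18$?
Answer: $- \frac{21901805}{981} \approx -22326.0$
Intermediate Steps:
$n = 11772$
$v = -12$
$r = -22326$ ($r = \left(80 - 70\right) - 22336 = 10 - 22336 = -22326$)
$r - \frac{v}{n} = -22326 - - \frac{12}{11772} = -22326 - \left(-12\right) \frac{1}{11772} = -22326 - - \frac{1}{981} = -22326 + \frac{1}{981} = - \frac{21901805}{981}$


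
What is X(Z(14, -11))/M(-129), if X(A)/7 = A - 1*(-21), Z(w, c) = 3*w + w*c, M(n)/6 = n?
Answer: 637/774 ≈ 0.82300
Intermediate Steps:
M(n) = 6*n
Z(w, c) = 3*w + c*w
X(A) = 147 + 7*A (X(A) = 7*(A - 1*(-21)) = 7*(A + 21) = 7*(21 + A) = 147 + 7*A)
X(Z(14, -11))/M(-129) = (147 + 7*(14*(3 - 11)))/((6*(-129))) = (147 + 7*(14*(-8)))/(-774) = (147 + 7*(-112))*(-1/774) = (147 - 784)*(-1/774) = -637*(-1/774) = 637/774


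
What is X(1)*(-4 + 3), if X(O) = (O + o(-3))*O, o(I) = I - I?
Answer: -1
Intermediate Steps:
o(I) = 0
X(O) = O**2 (X(O) = (O + 0)*O = O*O = O**2)
X(1)*(-4 + 3) = 1**2*(-4 + 3) = 1*(-1) = -1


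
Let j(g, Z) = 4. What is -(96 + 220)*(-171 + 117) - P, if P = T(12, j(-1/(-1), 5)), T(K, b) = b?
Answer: 17060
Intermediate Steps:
P = 4
-(96 + 220)*(-171 + 117) - P = -(96 + 220)*(-171 + 117) - 1*4 = -316*(-54) - 4 = -1*(-17064) - 4 = 17064 - 4 = 17060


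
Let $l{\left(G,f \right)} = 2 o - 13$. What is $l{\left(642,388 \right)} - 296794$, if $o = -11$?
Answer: $-296829$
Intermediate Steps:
$l{\left(G,f \right)} = -35$ ($l{\left(G,f \right)} = 2 \left(-11\right) - 13 = -22 - 13 = -35$)
$l{\left(642,388 \right)} - 296794 = -35 - 296794 = -296829$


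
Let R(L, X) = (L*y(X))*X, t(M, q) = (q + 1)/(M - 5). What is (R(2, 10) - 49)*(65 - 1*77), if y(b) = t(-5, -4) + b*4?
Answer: -9084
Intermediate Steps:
t(M, q) = (1 + q)/(-5 + M)
y(b) = 3/10 + 4*b (y(b) = (1 - 4)/(-5 - 5) + b*4 = -3/(-10) + 4*b = -⅒*(-3) + 4*b = 3/10 + 4*b)
R(L, X) = L*X*(3/10 + 4*X) (R(L, X) = (L*(3/10 + 4*X))*X = L*X*(3/10 + 4*X))
(R(2, 10) - 49)*(65 - 1*77) = ((⅒)*2*10*(3 + 40*10) - 49)*(65 - 1*77) = ((⅒)*2*10*(3 + 400) - 49)*(65 - 77) = ((⅒)*2*10*403 - 49)*(-12) = (806 - 49)*(-12) = 757*(-12) = -9084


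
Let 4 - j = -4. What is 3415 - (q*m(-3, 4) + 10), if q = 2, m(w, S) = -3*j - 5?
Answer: 3463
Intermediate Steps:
j = 8 (j = 4 - 1*(-4) = 4 + 4 = 8)
m(w, S) = -29 (m(w, S) = -3*8 - 5 = -24 - 5 = -29)
3415 - (q*m(-3, 4) + 10) = 3415 - (2*(-29) + 10) = 3415 - (-58 + 10) = 3415 - 1*(-48) = 3415 + 48 = 3463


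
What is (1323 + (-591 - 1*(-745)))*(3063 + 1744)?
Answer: 7099939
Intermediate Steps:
(1323 + (-591 - 1*(-745)))*(3063 + 1744) = (1323 + (-591 + 745))*4807 = (1323 + 154)*4807 = 1477*4807 = 7099939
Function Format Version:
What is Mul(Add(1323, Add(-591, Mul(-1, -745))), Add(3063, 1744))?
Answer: 7099939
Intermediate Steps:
Mul(Add(1323, Add(-591, Mul(-1, -745))), Add(3063, 1744)) = Mul(Add(1323, Add(-591, 745)), 4807) = Mul(Add(1323, 154), 4807) = Mul(1477, 4807) = 7099939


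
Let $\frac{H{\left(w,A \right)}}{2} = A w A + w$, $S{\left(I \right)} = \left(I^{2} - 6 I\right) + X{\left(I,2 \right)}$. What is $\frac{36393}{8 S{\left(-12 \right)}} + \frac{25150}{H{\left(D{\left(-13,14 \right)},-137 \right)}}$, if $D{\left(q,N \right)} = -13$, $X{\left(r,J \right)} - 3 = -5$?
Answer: $\frac{885872753}{41774512} \approx 21.206$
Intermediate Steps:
$X{\left(r,J \right)} = -2$ ($X{\left(r,J \right)} = 3 - 5 = -2$)
$S{\left(I \right)} = -2 + I^{2} - 6 I$ ($S{\left(I \right)} = \left(I^{2} - 6 I\right) - 2 = -2 + I^{2} - 6 I$)
$H{\left(w,A \right)} = 2 w + 2 w A^{2}$ ($H{\left(w,A \right)} = 2 \left(A w A + w\right) = 2 \left(w A^{2} + w\right) = 2 \left(w + w A^{2}\right) = 2 w + 2 w A^{2}$)
$\frac{36393}{8 S{\left(-12 \right)}} + \frac{25150}{H{\left(D{\left(-13,14 \right)},-137 \right)}} = \frac{36393}{8 \left(-2 + \left(-12\right)^{2} - -72\right)} + \frac{25150}{2 \left(-13\right) \left(1 + \left(-137\right)^{2}\right)} = \frac{36393}{8 \left(-2 + 144 + 72\right)} + \frac{25150}{2 \left(-13\right) \left(1 + 18769\right)} = \frac{36393}{8 \cdot 214} + \frac{25150}{2 \left(-13\right) 18770} = \frac{36393}{1712} + \frac{25150}{-488020} = 36393 \cdot \frac{1}{1712} + 25150 \left(- \frac{1}{488020}\right) = \frac{36393}{1712} - \frac{2515}{48802} = \frac{885872753}{41774512}$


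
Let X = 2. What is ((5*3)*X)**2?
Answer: 900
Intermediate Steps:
((5*3)*X)**2 = ((5*3)*2)**2 = (15*2)**2 = 30**2 = 900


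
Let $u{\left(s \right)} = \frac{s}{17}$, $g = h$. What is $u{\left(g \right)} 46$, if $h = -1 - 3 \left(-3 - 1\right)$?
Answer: $\frac{506}{17} \approx 29.765$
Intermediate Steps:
$h = 11$ ($h = -1 - 3 \left(-3 - 1\right) = -1 - -12 = -1 + 12 = 11$)
$g = 11$
$u{\left(s \right)} = \frac{s}{17}$ ($u{\left(s \right)} = s \frac{1}{17} = \frac{s}{17}$)
$u{\left(g \right)} 46 = \frac{1}{17} \cdot 11 \cdot 46 = \frac{11}{17} \cdot 46 = \frac{506}{17}$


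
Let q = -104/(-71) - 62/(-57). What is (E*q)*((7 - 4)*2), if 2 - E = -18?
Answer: 413200/1349 ≈ 306.30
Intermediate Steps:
E = 20 (E = 2 - 1*(-18) = 2 + 18 = 20)
q = 10330/4047 (q = -104*(-1/71) - 62*(-1/57) = 104/71 + 62/57 = 10330/4047 ≈ 2.5525)
(E*q)*((7 - 4)*2) = (20*(10330/4047))*((7 - 4)*2) = 206600*(3*2)/4047 = (206600/4047)*6 = 413200/1349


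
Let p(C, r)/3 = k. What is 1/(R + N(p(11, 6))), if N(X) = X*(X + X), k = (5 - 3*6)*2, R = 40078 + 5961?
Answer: 1/58207 ≈ 1.7180e-5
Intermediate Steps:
R = 46039
k = -26 (k = (5 - 18)*2 = -13*2 = -26)
p(C, r) = -78 (p(C, r) = 3*(-26) = -78)
N(X) = 2*X² (N(X) = X*(2*X) = 2*X²)
1/(R + N(p(11, 6))) = 1/(46039 + 2*(-78)²) = 1/(46039 + 2*6084) = 1/(46039 + 12168) = 1/58207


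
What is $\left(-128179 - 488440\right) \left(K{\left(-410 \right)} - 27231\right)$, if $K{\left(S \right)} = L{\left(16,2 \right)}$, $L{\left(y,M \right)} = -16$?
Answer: $16801017893$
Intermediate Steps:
$K{\left(S \right)} = -16$
$\left(-128179 - 488440\right) \left(K{\left(-410 \right)} - 27231\right) = \left(-128179 - 488440\right) \left(-16 - 27231\right) = \left(-616619\right) \left(-27247\right) = 16801017893$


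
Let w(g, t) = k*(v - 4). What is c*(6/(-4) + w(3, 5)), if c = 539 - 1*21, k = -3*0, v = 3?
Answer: -777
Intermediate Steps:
k = 0
w(g, t) = 0 (w(g, t) = 0*(3 - 4) = 0*(-1) = 0)
c = 518 (c = 539 - 21 = 518)
c*(6/(-4) + w(3, 5)) = 518*(6/(-4) + 0) = 518*(6*(-1/4) + 0) = 518*(-3/2 + 0) = 518*(-3/2) = -777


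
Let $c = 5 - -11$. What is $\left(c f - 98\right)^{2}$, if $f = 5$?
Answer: $324$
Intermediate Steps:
$c = 16$ ($c = 5 + 11 = 16$)
$\left(c f - 98\right)^{2} = \left(16 \cdot 5 - 98\right)^{2} = \left(80 - 98\right)^{2} = \left(-18\right)^{2} = 324$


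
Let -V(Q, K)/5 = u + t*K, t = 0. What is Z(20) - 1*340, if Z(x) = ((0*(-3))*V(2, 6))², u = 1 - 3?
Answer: -340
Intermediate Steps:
u = -2
V(Q, K) = 10 (V(Q, K) = -5*(-2 + 0*K) = -5*(-2 + 0) = -5*(-2) = 10)
Z(x) = 0 (Z(x) = ((0*(-3))*10)² = (0*10)² = 0² = 0)
Z(20) - 1*340 = 0 - 1*340 = 0 - 340 = -340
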